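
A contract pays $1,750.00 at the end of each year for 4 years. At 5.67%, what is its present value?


Formula: PV = PMT * (1 - (1+r)^(-n)) / r
Discount factor: (1 + 0.0567)^(-4) = 0.802035
Bracket: 1 - 0.802035 = 0.197965
PV = $1,750.00 * 0.197965 / 0.0567 = $6,110.04

$6,110.04


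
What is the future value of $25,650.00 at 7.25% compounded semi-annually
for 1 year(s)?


Formula: FV = P * (1 + r/m)^(m*t)
Period rate: r/m = 0.0725 / 2 = 0.03625
Total periods: m*t = 2 * 1 = 2
Growth factor: (1 + 0.03625)^2 = 1.073814
FV = $25,650.00 * 1.073814 = $27,543.33

$27,543.33


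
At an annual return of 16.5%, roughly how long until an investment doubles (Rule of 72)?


Formula: Years ≈ 72 / r
Substituting: Years ≈ 72 / 16.5
Years ≈ 4.4

4.4 years


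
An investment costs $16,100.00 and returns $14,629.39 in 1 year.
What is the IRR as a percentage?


Formula: IRR = C1/C0 - 1
Substituting: IRR = $14,629.39 / $16,100.00 - 1
Ratio: 0.908658 - 1 = -0.091342
IRR = -9.1342%

-9.1342%


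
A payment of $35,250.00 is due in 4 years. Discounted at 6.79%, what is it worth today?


Formula: PV = FV / (1 + r)^n
Substituting: PV = $35,250.00 / (1 + 0.0679)^4
Discount factor: (1.0679)^4 = 1.300536
PV = $35,250.00 / 1.300536 = $27,104.21

$27,104.21


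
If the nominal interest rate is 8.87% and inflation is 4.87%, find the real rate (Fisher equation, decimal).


Formula: (1 + r_real) = (1 + r_nom) / (1 + inflation)
Substituting: (1 + r_real) = 1.0887 / 1.0487
(1 + r_real) = 1.038142
r_real = 1.038142 - 1 = 0.038142

0.038142


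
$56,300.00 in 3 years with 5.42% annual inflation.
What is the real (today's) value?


Formula: Real value = nominal / (1 + inflation)^years
Price level: (1 + 0.0542)^3 = 1.171572
Real value = $56,300.00 / 1.171572 = $48,055.09

$48,055.09


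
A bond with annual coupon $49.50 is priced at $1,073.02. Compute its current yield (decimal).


Formula: Current yield = annual coupon / price
Substituting: CY = $49.50 / $1,073.02
CY = 0.046131

0.046131


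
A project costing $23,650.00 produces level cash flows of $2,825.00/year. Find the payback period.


Formula: Payback = investment / annual cash flow
Substituting: Payback = $23,650.00 / $2,825.00
Payback = 8.3717 years

8.3717 years


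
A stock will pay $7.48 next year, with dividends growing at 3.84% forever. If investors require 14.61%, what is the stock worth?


Formula: P = D1 / (r - g)
Spread: r - g = 0.1461 - 0.0384 = 0.1077
Substituting: P = $7.48 / 0.1077
P = $69.45

$69.45


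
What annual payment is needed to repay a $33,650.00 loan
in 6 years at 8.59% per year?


Formula: PMT = PV * r / (1 - (1+r)^(-n))
Denominator: 1 - (1 + 0.0859)^(-6) = 0.390097
Numerator: $33,650.00 * 0.0859 = 2890.535
PMT = 2890.535 / 0.390097 = $7,409.79

$7,409.79


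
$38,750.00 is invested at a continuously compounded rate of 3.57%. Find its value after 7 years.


Formula: FV = P * e^(r*t)
Exponent: r*t = 0.0357 * 7 = 0.2499
e^(0.2499) = 1.283897
FV = $38,750.00 * 1.283897 = $49,751.01

$49,751.01


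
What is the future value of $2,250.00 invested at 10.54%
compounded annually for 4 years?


Formula: FV = P * (1 + r)^n
Substituting: FV = $2,250.00 * (1 + 0.1054)^4
Growth factor: (1.1054)^4 = 1.493062
FV = $2,250.00 * 1.493062 = $3,359.39

$3,359.39


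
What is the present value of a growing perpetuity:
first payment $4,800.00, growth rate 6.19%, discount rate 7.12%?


Formula: PV = C / (r - g)
Spread: r - g = 0.0712 - 0.0619 = 0.0093
Substituting: PV = $4,800.00 / 0.0093
PV = $516,129.03

$516,129.03


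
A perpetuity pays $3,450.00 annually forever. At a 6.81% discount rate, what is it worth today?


Formula: PV = C / r
Substituting: PV = $3,450.00 / 0.0681
PV = $50,660.79

$50,660.79


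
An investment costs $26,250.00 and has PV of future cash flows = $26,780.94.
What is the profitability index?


Formula: PI = PV(cash flows) / initial investment
Substituting: PI = $26,780.94 / $26,250.00
PI = 1.0202

1.0202


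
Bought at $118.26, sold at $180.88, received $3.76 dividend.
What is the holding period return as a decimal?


Formula: HPR = (P1 - P0 + D) / P0
Gain: $180.88 - $118.26 + $3.76 = $66.38
HPR = $66.38 / $118.26 = 0.5613

0.5613


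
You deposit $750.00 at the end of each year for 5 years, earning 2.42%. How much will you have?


Formula: FV = PMT * ((1+r)^n - 1) / r
Growth factor: (1 + 0.0242)^5 = 1.127
Numerator: 1.127 - 1 = 0.127
FV = $750.00 * 0.127 / 0.0242 = $3,935.95

$3,935.95


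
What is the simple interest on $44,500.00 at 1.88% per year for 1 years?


Formula: I = P * r * t
Substituting: I = $44,500.00 * 0.0188 * 1
Step: I = $44,500.00 * 0.0188
I = $836.60

$836.60


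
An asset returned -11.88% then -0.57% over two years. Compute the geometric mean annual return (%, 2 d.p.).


Formula: Geometric mean = ((1+r1)*(1+r2))^(1/2) - 1
Product: (1 + -0.1188) * (1 + -0.0057) = 0.8812 * 0.9943 = 0.876177
Square root: 0.876177^0.5 = 0.936043
Geometric mean = 0.936043 - 1 = -0.063957
As percentage: -6.40%

-6.40%


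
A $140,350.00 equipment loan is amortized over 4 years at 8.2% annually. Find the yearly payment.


Formula: PMT = PV * r / (1 - (1+r)^(-n))
Denominator: 1 - (1 + 0.082)^(-4) = 0.27039
Numerator: $140,350.00 * 0.082 = 11508.7
PMT = 11508.7 / 0.27039 = $42,563.38

$42,563.38


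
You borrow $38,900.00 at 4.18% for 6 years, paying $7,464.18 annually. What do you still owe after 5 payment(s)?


Formula: Balance = PV*(1+r)^k - PMT*((1+r)^k - 1)/r
Growth: (1 + 0.0418)^5 = 1.227218
Accumulated factor: ((1+r)^k - 1)/r = 5.435841
Balance = $38,900.00 * 1.227218 - $7,464.18 * 5.435841
Balance = $7,164.69

$7,164.69


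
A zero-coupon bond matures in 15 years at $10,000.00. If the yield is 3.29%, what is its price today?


Formula: Price = FV / (1 + r)^n
Substituting: Price = $10,000.00 / (1 + 0.0329)^15
Discount factor: (1.0329)^15 = 1.625078
Price = $10,000.00 / 1.625078 = $6,153.55

$6,153.55


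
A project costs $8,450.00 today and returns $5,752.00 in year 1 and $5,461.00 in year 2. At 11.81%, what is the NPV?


Formula: NPV = C0 + C1/(1+r) + C2/(1+r)^2
Discount C1: $5,752.00 / (1 + 0.1181) = $5,144.44
Discount C2: $5,461.00 / (1 + 0.1181)^2 = $4,368.28
NPV = -$8,450.00 + $5,144.44 + $4,368.28 = $1,062.73

$1,062.73


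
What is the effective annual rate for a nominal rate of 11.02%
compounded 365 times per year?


Formula: EAR = (1 + r/m)^m - 1
Period rate: r/m = 0.1102 / 365 = 0.000302
Compounding: (1 + 0.000302)^365 = 1.116483
EAR = 1.116483 - 1 = 0.116483

0.116483


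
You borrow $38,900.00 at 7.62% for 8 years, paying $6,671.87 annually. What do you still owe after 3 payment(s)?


Formula: Balance = PV*(1+r)^k - PMT*((1+r)^k - 1)/r
Growth: (1 + 0.0762)^3 = 1.246462
Accumulated factor: ((1+r)^k - 1)/r = 3.234406
Balance = $38,900.00 * 1.246462 - $6,671.87 * 3.234406
Balance = $26,907.82

$26,907.82


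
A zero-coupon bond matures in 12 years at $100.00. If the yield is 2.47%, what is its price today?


Formula: Price = FV / (1 + r)^n
Substituting: Price = $100.00 / (1 + 0.0247)^12
Discount factor: (1.0247)^12 = 1.340173
Price = $100.00 / 1.340173 = $74.62

$74.62


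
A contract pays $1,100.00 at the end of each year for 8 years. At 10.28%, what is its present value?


Formula: PV = PMT * (1 - (1+r)^(-n)) / r
Discount factor: (1 + 0.1028)^(-8) = 0.457115
Bracket: 1 - 0.457115 = 0.542885
PV = $1,100.00 * 0.542885 / 0.1028 = $5,809.08

$5,809.08


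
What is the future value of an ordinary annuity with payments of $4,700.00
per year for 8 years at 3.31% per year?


Formula: FV = PMT * ((1+r)^n - 1) / r
Growth factor: (1 + 0.0331)^8 = 1.297594
Numerator: 1.297594 - 1 = 0.297594
FV = $4,700.00 * 0.297594 / 0.0331 = $42,256.58

$42,256.58


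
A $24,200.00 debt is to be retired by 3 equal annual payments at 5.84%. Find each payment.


Formula: PMT = PV * r / (1 - (1+r)^(-n))
Denominator: 1 - (1 + 0.0584)^(-3) = 0.156567
Numerator: $24,200.00 * 0.0584 = 1413.28
PMT = 1413.28 / 0.156567 = $9,026.67

$9,026.67


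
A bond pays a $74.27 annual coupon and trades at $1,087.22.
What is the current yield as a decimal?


Formula: Current yield = annual coupon / price
Substituting: CY = $74.27 / $1,087.22
CY = 0.068312

0.068312


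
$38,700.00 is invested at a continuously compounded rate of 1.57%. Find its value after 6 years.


Formula: FV = P * e^(r*t)
Exponent: r*t = 0.0157 * 6 = 0.0942
e^(0.0942) = 1.098779
FV = $38,700.00 * 1.098779 = $42,522.77

$42,522.77


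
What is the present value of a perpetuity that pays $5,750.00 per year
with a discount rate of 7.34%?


Formula: PV = C / r
Substituting: PV = $5,750.00 / 0.0734
PV = $78,337.87

$78,337.87


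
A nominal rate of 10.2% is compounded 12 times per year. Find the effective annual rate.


Formula: EAR = (1 + r/m)^m - 1
Period rate: r/m = 0.102 / 12 = 0.0085
Compounding: (1 + 0.0085)^12 = 1.106906
EAR = 1.106906 - 1 = 0.106906

0.106906


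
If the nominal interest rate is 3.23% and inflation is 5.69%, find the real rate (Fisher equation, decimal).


Formula: (1 + r_real) = (1 + r_nom) / (1 + inflation)
Substituting: (1 + r_real) = 1.0323 / 1.0569
(1 + r_real) = 0.976724
r_real = 0.976724 - 1 = -0.023276

-0.023276


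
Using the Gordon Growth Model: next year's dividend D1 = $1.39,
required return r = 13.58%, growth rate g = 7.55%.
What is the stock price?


Formula: P = D1 / (r - g)
Spread: r - g = 0.1358 - 0.0755 = 0.0603
Substituting: P = $1.39 / 0.0603
P = $23.05

$23.05


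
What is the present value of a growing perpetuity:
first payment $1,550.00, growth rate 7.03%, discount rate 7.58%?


Formula: PV = C / (r - g)
Spread: r - g = 0.0758 - 0.0703 = 0.0055
Substituting: PV = $1,550.00 / 0.0055
PV = $281,818.18

$281,818.18


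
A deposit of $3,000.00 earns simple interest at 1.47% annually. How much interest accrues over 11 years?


Formula: I = P * r * t
Substituting: I = $3,000.00 * 0.0147 * 11
Step: I = $3,000.00 * 0.1617
I = $485.10

$485.10


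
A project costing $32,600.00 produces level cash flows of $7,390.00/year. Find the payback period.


Formula: Payback = investment / annual cash flow
Substituting: Payback = $32,600.00 / $7,390.00
Payback = 4.4114 years

4.4114 years


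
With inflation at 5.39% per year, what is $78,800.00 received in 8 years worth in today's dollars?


Formula: Real value = nominal / (1 + inflation)^years
Price level: (1 + 0.0539)^8 = 1.521932
Real value = $78,800.00 / 1.521932 = $51,776.30

$51,776.30


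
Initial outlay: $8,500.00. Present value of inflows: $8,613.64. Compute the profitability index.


Formula: PI = PV(cash flows) / initial investment
Substituting: PI = $8,613.64 / $8,500.00
PI = 1.0134

1.0134


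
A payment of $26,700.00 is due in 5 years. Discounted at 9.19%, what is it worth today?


Formula: PV = FV / (1 + r)^n
Substituting: PV = $26,700.00 / (1 + 0.0919)^5
Discount factor: (1.0919)^5 = 1.552081
PV = $26,700.00 / 1.552081 = $17,202.71

$17,202.71


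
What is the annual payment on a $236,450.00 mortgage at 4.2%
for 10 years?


Formula: PMT = PV * r / (1 - (1+r)^(-n))
Denominator: 1 - (1 + 0.042)^(-10) = 0.337291
Numerator: $236,450.00 * 0.042 = 9930.9
PMT = 9930.9 / 0.337291 = $29,443.11

$29,443.11


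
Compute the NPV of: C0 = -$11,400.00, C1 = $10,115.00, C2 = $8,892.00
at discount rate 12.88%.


Formula: NPV = C0 + C1/(1+r) + C2/(1+r)^2
Discount C1: $10,115.00 / (1 + 0.1288) = $8,960.84
Discount C2: $8,892.00 / (1 + 0.1288)^2 = $6,978.55
NPV = -$11,400.00 + $8,960.84 + $6,978.55 = $4,539.40

$4,539.40


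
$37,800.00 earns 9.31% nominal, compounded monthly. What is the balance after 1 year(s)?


Formula: FV = P * (1 + r/m)^(m*t)
Period rate: r/m = 0.0931 / 12 = 0.007758
Total periods: m*t = 12 * 1 = 12
Growth factor: (1 + 0.007758)^12 = 1.097177
FV = $37,800.00 * 1.097177 = $41,473.30

$41,473.30


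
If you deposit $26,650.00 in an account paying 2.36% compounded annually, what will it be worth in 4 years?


Formula: FV = P * (1 + r)^n
Substituting: FV = $26,650.00 * (1 + 0.0236)^4
Growth factor: (1.0236)^4 = 1.097795
FV = $26,650.00 * 1.097795 = $29,256.23

$29,256.23


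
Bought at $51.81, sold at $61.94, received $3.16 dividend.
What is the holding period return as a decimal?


Formula: HPR = (P1 - P0 + D) / P0
Gain: $61.94 - $51.81 + $3.16 = $13.29
HPR = $13.29 / $51.81 = 0.2565

0.2565


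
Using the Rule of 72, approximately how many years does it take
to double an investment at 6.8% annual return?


Formula: Years ≈ 72 / r
Substituting: Years ≈ 72 / 6.8
Years ≈ 10.6

10.6 years


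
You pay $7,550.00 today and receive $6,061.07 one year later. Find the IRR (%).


Formula: IRR = C1/C0 - 1
Substituting: IRR = $6,061.07 / $7,550.00 - 1
Ratio: 0.802791 - 1 = -0.197209
IRR = -19.7209%

-19.7209%


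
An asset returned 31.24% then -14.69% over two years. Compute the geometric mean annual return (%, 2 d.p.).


Formula: Geometric mean = ((1+r1)*(1+r2))^(1/2) - 1
Product: (1 + 0.3124) * (1 + -0.1469) = 1.3124 * 0.8531 = 1.119608
Square root: 1.119608^0.5 = 1.058116
Geometric mean = 1.058116 - 1 = 0.058116
As percentage: 5.81%

5.81%


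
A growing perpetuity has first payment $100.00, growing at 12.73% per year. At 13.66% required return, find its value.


Formula: PV = C / (r - g)
Spread: r - g = 0.1366 - 0.1273 = 0.0093
Substituting: PV = $100.00 / 0.0093
PV = $10,752.69

$10,752.69


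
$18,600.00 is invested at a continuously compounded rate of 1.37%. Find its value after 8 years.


Formula: FV = P * e^(r*t)
Exponent: r*t = 0.0137 * 8 = 0.1096
e^(0.1096) = 1.115832
FV = $18,600.00 * 1.115832 = $20,754.47

$20,754.47


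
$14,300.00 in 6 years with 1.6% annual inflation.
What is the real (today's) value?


Formula: Real value = nominal / (1 + inflation)^years
Price level: (1 + 0.016)^6 = 1.099923
Real value = $14,300.00 / 1.099923 = $13,000.91

$13,000.91


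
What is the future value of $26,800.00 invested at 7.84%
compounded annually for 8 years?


Formula: FV = P * (1 + r)^n
Substituting: FV = $26,800.00 * (1 + 0.0784)^8
Growth factor: (1.0784)^8 = 1.829107
FV = $26,800.00 * 1.829107 = $49,020.06

$49,020.06


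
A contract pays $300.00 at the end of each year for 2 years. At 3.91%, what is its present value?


Formula: PV = PMT * (1 - (1+r)^(-n)) / r
Discount factor: (1 + 0.0391)^(-2) = 0.926158
Bracket: 1 - 0.926158 = 0.073842
PV = $300.00 * 0.073842 / 0.0391 = $566.56

$566.56


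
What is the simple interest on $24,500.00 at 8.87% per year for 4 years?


Formula: I = P * r * t
Substituting: I = $24,500.00 * 0.0887 * 4
Step: I = $24,500.00 * 0.3548
I = $8,692.60

$8,692.60


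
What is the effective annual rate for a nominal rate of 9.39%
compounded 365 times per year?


Formula: EAR = (1 + r/m)^m - 1
Period rate: r/m = 0.0939 / 365 = 0.000257
Compounding: (1 + 0.000257)^365 = 1.098437
EAR = 1.098437 - 1 = 0.098437

0.098437


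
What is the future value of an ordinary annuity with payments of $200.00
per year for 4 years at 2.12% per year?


Formula: FV = PMT * ((1+r)^n - 1) / r
Growth factor: (1 + 0.0212)^4 = 1.087535
Numerator: 1.087535 - 1 = 0.087535
FV = $200.00 * 0.087535 / 0.0212 = $825.80

$825.80


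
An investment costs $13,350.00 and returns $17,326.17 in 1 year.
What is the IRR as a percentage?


Formula: IRR = C1/C0 - 1
Substituting: IRR = $17,326.17 / $13,350.00 - 1
Ratio: 1.29784 - 1 = 0.29784
IRR = 29.784%

29.784%


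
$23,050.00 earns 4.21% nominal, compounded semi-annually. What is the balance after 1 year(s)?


Formula: FV = P * (1 + r/m)^(m*t)
Period rate: r/m = 0.0421 / 2 = 0.02105
Total periods: m*t = 2 * 1 = 2
Growth factor: (1 + 0.02105)^2 = 1.042543
FV = $23,050.00 * 1.042543 = $24,030.62

$24,030.62


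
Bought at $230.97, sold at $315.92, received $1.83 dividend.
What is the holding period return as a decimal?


Formula: HPR = (P1 - P0 + D) / P0
Gain: $315.92 - $230.97 + $1.83 = $86.78
HPR = $86.78 / $230.97 = 0.3757

0.3757


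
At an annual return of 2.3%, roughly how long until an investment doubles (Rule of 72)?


Formula: Years ≈ 72 / r
Substituting: Years ≈ 72 / 2.3
Years ≈ 31.3

31.3 years


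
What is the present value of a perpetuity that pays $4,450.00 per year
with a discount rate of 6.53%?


Formula: PV = C / r
Substituting: PV = $4,450.00 / 0.0653
PV = $68,147.01

$68,147.01


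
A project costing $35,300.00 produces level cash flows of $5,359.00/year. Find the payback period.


Formula: Payback = investment / annual cash flow
Substituting: Payback = $35,300.00 / $5,359.00
Payback = 6.587 years

6.587 years


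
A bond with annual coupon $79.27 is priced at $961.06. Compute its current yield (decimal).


Formula: Current yield = annual coupon / price
Substituting: CY = $79.27 / $961.06
CY = 0.082482

0.082482


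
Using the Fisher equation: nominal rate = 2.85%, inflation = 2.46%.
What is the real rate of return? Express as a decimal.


Formula: (1 + r_real) = (1 + r_nom) / (1 + inflation)
Substituting: (1 + r_real) = 1.0285 / 1.0246
(1 + r_real) = 1.003806
r_real = 1.003806 - 1 = 0.003806

0.003806


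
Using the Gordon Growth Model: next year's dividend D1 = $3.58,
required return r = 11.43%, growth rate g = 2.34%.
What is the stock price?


Formula: P = D1 / (r - g)
Spread: r - g = 0.1143 - 0.0234 = 0.0909
Substituting: P = $3.58 / 0.0909
P = $39.38

$39.38


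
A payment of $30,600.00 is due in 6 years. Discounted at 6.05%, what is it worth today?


Formula: PV = FV / (1 + r)^n
Substituting: PV = $30,600.00 / (1 + 0.0605)^6
Discount factor: (1.0605)^6 = 1.422539
PV = $30,600.00 / 1.422539 = $21,510.84

$21,510.84


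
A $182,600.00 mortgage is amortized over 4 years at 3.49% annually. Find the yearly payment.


Formula: PMT = PV * r / (1 - (1+r)^(-n))
Denominator: 1 - (1 + 0.0349)^(-4) = 0.128221
Numerator: $182,600.00 * 0.0349 = 6372.74
PMT = 6372.74 / 0.128221 = $49,701.26

$49,701.26


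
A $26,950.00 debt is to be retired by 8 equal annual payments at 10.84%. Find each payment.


Formula: PMT = PV * r / (1 - (1+r)^(-n))
Denominator: 1 - (1 + 0.1084)^(-8) = 0.561037
Numerator: $26,950.00 * 0.1084 = 2921.38
PMT = 2921.38 / 0.561037 = $5,207.11

$5,207.11


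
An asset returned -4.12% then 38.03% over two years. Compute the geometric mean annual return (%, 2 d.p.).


Formula: Geometric mean = ((1+r1)*(1+r2))^(1/2) - 1
Product: (1 + -0.0412) * (1 + 0.3803) = 0.9588 * 1.3803 = 1.323432
Square root: 1.323432^0.5 = 1.150405
Geometric mean = 1.150405 - 1 = 0.150405
As percentage: 15.04%

15.04%


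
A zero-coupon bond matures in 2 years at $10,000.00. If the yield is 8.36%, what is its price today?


Formula: Price = FV / (1 + r)^n
Substituting: Price = $10,000.00 / (1 + 0.0836)^2
Discount factor: (1.0836)^2 = 1.174189
Price = $10,000.00 / 1.174189 = $8,516.52

$8,516.52


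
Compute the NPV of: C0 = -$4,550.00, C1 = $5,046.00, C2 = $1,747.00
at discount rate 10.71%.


Formula: NPV = C0 + C1/(1+r) + C2/(1+r)^2
Discount C1: $5,046.00 / (1 + 0.1071) = $4,557.85
Discount C2: $1,747.00 / (1 + 0.1071)^2 = $1,425.34
NPV = -$4,550.00 + $4,557.85 + $1,425.34 = $1,433.20

$1,433.20


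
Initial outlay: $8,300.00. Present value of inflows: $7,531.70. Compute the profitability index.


Formula: PI = PV(cash flows) / initial investment
Substituting: PI = $7,531.70 / $8,300.00
PI = 0.9074

0.9074


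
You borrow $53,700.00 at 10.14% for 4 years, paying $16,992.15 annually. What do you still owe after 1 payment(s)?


Formula: Balance = PV*(1+r)^k - PMT*((1+r)^k - 1)/r
Growth: (1 + 0.1014)^1 = 1.1014
Accumulated factor: ((1+r)^k - 1)/r = 1.0
Balance = $53,700.00 * 1.1014 - $16,992.15 * 1.0
Balance = $42,153.03

$42,153.03


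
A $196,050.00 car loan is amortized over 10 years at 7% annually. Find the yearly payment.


Formula: PMT = PV * r / (1 - (1+r)^(-n))
Denominator: 1 - (1 + 0.07)^(-10) = 0.491651
Numerator: $196,050.00 * 0.07 = 13723.5
PMT = 13723.5 / 0.491651 = $27,913.11

$27,913.11


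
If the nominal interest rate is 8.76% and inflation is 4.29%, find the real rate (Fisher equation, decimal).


Formula: (1 + r_real) = (1 + r_nom) / (1 + inflation)
Substituting: (1 + r_real) = 1.0876 / 1.0429
(1 + r_real) = 1.042861
r_real = 1.042861 - 1 = 0.042861

0.042861


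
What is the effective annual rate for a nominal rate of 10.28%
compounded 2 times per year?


Formula: EAR = (1 + r/m)^m - 1
Period rate: r/m = 0.1028 / 2 = 0.0514
Compounding: (1 + 0.0514)^2 = 1.105442
EAR = 1.105442 - 1 = 0.105442

0.105442


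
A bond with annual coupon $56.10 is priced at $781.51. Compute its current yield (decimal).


Formula: Current yield = annual coupon / price
Substituting: CY = $56.10 / $781.51
CY = 0.071784

0.071784


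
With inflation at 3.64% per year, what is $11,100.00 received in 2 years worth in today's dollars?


Formula: Real value = nominal / (1 + inflation)^years
Price level: (1 + 0.0364)^2 = 1.074125
Real value = $11,100.00 / 1.074125 = $10,333.99

$10,333.99


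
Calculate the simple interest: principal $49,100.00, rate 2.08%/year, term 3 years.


Formula: I = P * r * t
Substituting: I = $49,100.00 * 0.0208 * 3
Step: I = $49,100.00 * 0.0624
I = $3,063.84

$3,063.84


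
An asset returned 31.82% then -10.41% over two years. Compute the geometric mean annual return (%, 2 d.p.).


Formula: Geometric mean = ((1+r1)*(1+r2))^(1/2) - 1
Product: (1 + 0.3182) * (1 + -0.1041) = 1.3182 * 0.8959 = 1.180975
Square root: 1.180975^0.5 = 1.086727
Geometric mean = 1.086727 - 1 = 0.086727
As percentage: 8.67%

8.67%


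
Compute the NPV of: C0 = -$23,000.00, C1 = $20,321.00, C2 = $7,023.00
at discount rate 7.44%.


Formula: NPV = C0 + C1/(1+r) + C2/(1+r)^2
Discount C1: $20,321.00 / (1 + 0.0744) = $18,913.81
Discount C2: $7,023.00 / (1 + 0.0744)^2 = $6,084.02
NPV = -$23,000.00 + $18,913.81 + $6,084.02 = $1,997.83

$1,997.83


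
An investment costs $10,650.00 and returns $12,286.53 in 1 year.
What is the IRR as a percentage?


Formula: IRR = C1/C0 - 1
Substituting: IRR = $12,286.53 / $10,650.00 - 1
Ratio: 1.153665 - 1 = 0.153665
IRR = 15.3665%

15.3665%


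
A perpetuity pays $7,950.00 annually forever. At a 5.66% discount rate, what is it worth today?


Formula: PV = C / r
Substituting: PV = $7,950.00 / 0.0566
PV = $140,459.36

$140,459.36


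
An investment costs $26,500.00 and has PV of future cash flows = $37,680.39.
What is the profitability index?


Formula: PI = PV(cash flows) / initial investment
Substituting: PI = $37,680.39 / $26,500.00
PI = 1.4219

1.4219


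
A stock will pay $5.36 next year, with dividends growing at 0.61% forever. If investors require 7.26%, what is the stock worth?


Formula: P = D1 / (r - g)
Spread: r - g = 0.0726 - 0.0061 = 0.0665
Substituting: P = $5.36 / 0.0665
P = $80.60

$80.60


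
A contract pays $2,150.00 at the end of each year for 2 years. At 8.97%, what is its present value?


Formula: PV = PMT * (1 - (1+r)^(-n)) / r
Discount factor: (1 + 0.0897)^(-2) = 0.842143
Bracket: 1 - 0.842143 = 0.157857
PV = $2,150.00 * 0.157857 / 0.0897 = $3,783.63

$3,783.63


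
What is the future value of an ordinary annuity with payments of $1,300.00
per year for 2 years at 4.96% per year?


Formula: FV = PMT * ((1+r)^n - 1) / r
Growth factor: (1 + 0.0496)^2 = 1.10166
Numerator: 1.10166 - 1 = 0.10166
FV = $1,300.00 * 0.10166 / 0.0496 = $2,664.48

$2,664.48


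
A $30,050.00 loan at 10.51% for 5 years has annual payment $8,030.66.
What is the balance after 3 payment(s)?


Formula: Balance = PV*(1+r)^k - PMT*((1+r)^k - 1)/r
Growth: (1 + 0.1051)^3 = 1.349599
Accumulated factor: ((1+r)^k - 1)/r = 3.326346
Balance = $30,050.00 * 1.349599 - $8,030.66 * 3.326346
Balance = $13,842.70

$13,842.70


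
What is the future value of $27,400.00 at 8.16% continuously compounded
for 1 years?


Formula: FV = P * e^(r*t)
Exponent: r*t = 0.0816 * 1 = 0.0816
e^(0.0816) = 1.085022
FV = $27,400.00 * 1.085022 = $29,729.59

$29,729.59


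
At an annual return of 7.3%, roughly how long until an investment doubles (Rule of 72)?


Formula: Years ≈ 72 / r
Substituting: Years ≈ 72 / 7.3
Years ≈ 9.9

9.9 years


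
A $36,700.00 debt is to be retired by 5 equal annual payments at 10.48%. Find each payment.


Formula: PMT = PV * r / (1 - (1+r)^(-n))
Denominator: 1 - (1 + 0.1048)^(-5) = 0.39245
Numerator: $36,700.00 * 0.1048 = 3846.16
PMT = 3846.16 / 0.39245 = $9,800.37

$9,800.37


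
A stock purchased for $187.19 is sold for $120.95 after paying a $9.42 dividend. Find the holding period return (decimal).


Formula: HPR = (P1 - P0 + D) / P0
Gain: $120.95 - $187.19 + $9.42 = -$56.82
HPR = -$56.82 / $187.19 = -0.3035

-0.3035


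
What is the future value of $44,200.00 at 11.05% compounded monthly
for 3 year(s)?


Formula: FV = P * (1 + r/m)^(m*t)
Period rate: r/m = 0.1105 / 12 = 0.009208
Total periods: m*t = 12 * 3 = 36
Growth factor: (1 + 0.009208)^36 = 1.390945
FV = $44,200.00 * 1.390945 = $61,479.75

$61,479.75


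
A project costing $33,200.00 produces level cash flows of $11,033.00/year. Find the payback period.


Formula: Payback = investment / annual cash flow
Substituting: Payback = $33,200.00 / $11,033.00
Payback = 3.0092 years

3.0092 years


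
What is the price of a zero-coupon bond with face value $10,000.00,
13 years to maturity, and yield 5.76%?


Formula: Price = FV / (1 + r)^n
Substituting: Price = $10,000.00 / (1 + 0.0576)^13
Discount factor: (1.0576)^13 = 2.070994
Price = $10,000.00 / 2.070994 = $4,828.60

$4,828.60


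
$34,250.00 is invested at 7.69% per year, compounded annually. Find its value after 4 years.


Formula: FV = P * (1 + r)^n
Substituting: FV = $34,250.00 * (1 + 0.0769)^4
Growth factor: (1.0769)^4 = 1.344936
FV = $34,250.00 * 1.344936 = $46,064.05

$46,064.05


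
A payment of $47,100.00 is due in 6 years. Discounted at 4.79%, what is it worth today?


Formula: PV = FV / (1 + r)^n
Substituting: PV = $47,100.00 / (1 + 0.0479)^6
Discount factor: (1.0479)^6 = 1.324095
PV = $47,100.00 / 1.324095 = $35,571.47

$35,571.47


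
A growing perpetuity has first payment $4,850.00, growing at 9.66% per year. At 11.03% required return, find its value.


Formula: PV = C / (r - g)
Spread: r - g = 0.1103 - 0.0966 = 0.0137
Substituting: PV = $4,850.00 / 0.0137
PV = $354,014.60

$354,014.60


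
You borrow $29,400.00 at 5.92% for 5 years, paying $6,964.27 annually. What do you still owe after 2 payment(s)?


Formula: Balance = PV*(1+r)^k - PMT*((1+r)^k - 1)/r
Growth: (1 + 0.0592)^2 = 1.121905
Accumulated factor: ((1+r)^k - 1)/r = 2.0592
Balance = $29,400.00 * 1.121905 - $6,964.27 * 2.0592
Balance = $18,643.17

$18,643.17


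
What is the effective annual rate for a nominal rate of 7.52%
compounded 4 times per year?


Formula: EAR = (1 + r/m)^m - 1
Period rate: r/m = 0.0752 / 4 = 0.0188
Compounding: (1 + 0.0188)^4 = 1.077347
EAR = 1.077347 - 1 = 0.077347

0.077347


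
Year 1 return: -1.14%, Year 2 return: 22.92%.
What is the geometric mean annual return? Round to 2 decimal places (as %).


Formula: Geometric mean = ((1+r1)*(1+r2))^(1/2) - 1
Product: (1 + -0.0114) * (1 + 0.2292) = 0.9886 * 1.2292 = 1.215187
Square root: 1.215187^0.5 = 1.102355
Geometric mean = 1.102355 - 1 = 0.102355
As percentage: 10.24%

10.24%


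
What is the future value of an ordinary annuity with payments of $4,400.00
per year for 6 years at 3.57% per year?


Formula: FV = PMT * ((1+r)^n - 1) / r
Growth factor: (1 + 0.0357)^6 = 1.234252
Numerator: 1.234252 - 1 = 0.234252
FV = $4,400.00 * 0.234252 / 0.0357 = $28,871.40

$28,871.40


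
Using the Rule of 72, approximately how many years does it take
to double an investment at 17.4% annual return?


Formula: Years ≈ 72 / r
Substituting: Years ≈ 72 / 17.4
Years ≈ 4.1

4.1 years


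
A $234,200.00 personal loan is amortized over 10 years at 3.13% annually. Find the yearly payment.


Formula: PMT = PV * r / (1 - (1+r)^(-n))
Denominator: 1 - (1 + 0.0313)^(-10) = 0.265233
Numerator: $234,200.00 * 0.0313 = 7330.46
PMT = 7330.46 / 0.265233 = $27,637.84

$27,637.84


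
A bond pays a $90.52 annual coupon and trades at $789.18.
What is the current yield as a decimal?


Formula: Current yield = annual coupon / price
Substituting: CY = $90.52 / $789.18
CY = 0.114701

0.114701


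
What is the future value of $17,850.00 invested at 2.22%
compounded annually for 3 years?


Formula: FV = P * (1 + r)^n
Substituting: FV = $17,850.00 * (1 + 0.0222)^3
Growth factor: (1.0222)^3 = 1.068089
FV = $17,850.00 * 1.068089 = $19,065.40

$19,065.40


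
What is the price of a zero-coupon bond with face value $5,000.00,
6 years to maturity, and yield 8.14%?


Formula: Price = FV / (1 + r)^n
Substituting: Price = $5,000.00 / (1 + 0.0814)^6
Discount factor: (1.0814)^6 = 1.599257
Price = $5,000.00 / 1.599257 = $3,126.45

$3,126.45


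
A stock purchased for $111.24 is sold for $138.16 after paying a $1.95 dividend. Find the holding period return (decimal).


Formula: HPR = (P1 - P0 + D) / P0
Gain: $138.16 - $111.24 + $1.95 = $28.87
HPR = $28.87 / $111.24 = 0.2595

0.2595


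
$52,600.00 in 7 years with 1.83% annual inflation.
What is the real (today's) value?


Formula: Real value = nominal / (1 + inflation)^years
Price level: (1 + 0.0183)^7 = 1.135351
Real value = $52,600.00 / 1.135351 = $46,329.28

$46,329.28


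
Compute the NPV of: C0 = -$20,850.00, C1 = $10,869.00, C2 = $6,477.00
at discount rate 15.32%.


Formula: NPV = C0 + C1/(1+r) + C2/(1+r)^2
Discount C1: $10,869.00 / (1 + 0.1532) = $9,425.08
Discount C2: $6,477.00 / (1 + 0.1532)^2 = $4,870.40
NPV = -$20,850.00 + $9,425.08 + $4,870.40 = -$6,554.52

-$6,554.52


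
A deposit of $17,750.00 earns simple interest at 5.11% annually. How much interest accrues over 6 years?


Formula: I = P * r * t
Substituting: I = $17,750.00 * 0.0511 * 6
Step: I = $17,750.00 * 0.3066
I = $5,442.15

$5,442.15


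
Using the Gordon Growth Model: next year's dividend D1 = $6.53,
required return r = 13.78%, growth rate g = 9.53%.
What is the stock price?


Formula: P = D1 / (r - g)
Spread: r - g = 0.1378 - 0.0953 = 0.0425
Substituting: P = $6.53 / 0.0425
P = $153.65

$153.65


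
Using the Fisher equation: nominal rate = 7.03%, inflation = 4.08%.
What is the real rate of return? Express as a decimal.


Formula: (1 + r_real) = (1 + r_nom) / (1 + inflation)
Substituting: (1 + r_real) = 1.0703 / 1.0408
(1 + r_real) = 1.028344
r_real = 1.028344 - 1 = 0.028344

0.028344


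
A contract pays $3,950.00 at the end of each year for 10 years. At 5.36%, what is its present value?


Formula: PV = PMT * (1 - (1+r)^(-n)) / r
Discount factor: (1 + 0.0536)^(-10) = 0.593256
Bracket: 1 - 0.593256 = 0.406744
PV = $3,950.00 * 0.406744 / 0.0536 = $29,974.58

$29,974.58


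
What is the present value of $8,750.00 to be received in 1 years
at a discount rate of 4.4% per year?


Formula: PV = FV / (1 + r)^n
Substituting: PV = $8,750.00 / (1 + 0.044)^1
Discount factor: (1.044)^1 = 1.044
PV = $8,750.00 / 1.044 = $8,381.23

$8,381.23


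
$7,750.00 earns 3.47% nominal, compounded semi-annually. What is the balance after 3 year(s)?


Formula: FV = P * (1 + r/m)^(m*t)
Period rate: r/m = 0.0347 / 2 = 0.01735
Total periods: m*t = 2 * 3 = 6
Growth factor: (1 + 0.01735)^6 = 1.108721
FV = $7,750.00 * 1.108721 = $8,592.59

$8,592.59


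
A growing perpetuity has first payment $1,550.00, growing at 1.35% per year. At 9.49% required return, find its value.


Formula: PV = C / (r - g)
Spread: r - g = 0.0949 - 0.0135 = 0.0814
Substituting: PV = $1,550.00 / 0.0814
PV = $19,041.77

$19,041.77


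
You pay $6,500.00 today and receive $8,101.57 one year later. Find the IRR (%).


Formula: IRR = C1/C0 - 1
Substituting: IRR = $8,101.57 / $6,500.00 - 1
Ratio: 1.246395 - 1 = 0.246395
IRR = 24.6395%

24.6395%


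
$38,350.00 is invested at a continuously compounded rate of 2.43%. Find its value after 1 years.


Formula: FV = P * e^(r*t)
Exponent: r*t = 0.0243 * 1 = 0.0243
e^(0.0243) = 1.024598
FV = $38,350.00 * 1.024598 = $39,293.32

$39,293.32


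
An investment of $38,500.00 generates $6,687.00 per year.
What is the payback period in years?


Formula: Payback = investment / annual cash flow
Substituting: Payback = $38,500.00 / $6,687.00
Payback = 5.7574 years

5.7574 years


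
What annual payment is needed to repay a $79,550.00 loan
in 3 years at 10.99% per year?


Formula: PMT = PV * r / (1 - (1+r)^(-n))
Denominator: 1 - (1 + 0.1099)^(-3) = 0.268611
Numerator: $79,550.00 * 0.1099 = 8742.545
PMT = 8742.545 / 0.268611 = $32,547.24

$32,547.24


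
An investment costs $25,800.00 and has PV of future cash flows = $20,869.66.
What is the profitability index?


Formula: PI = PV(cash flows) / initial investment
Substituting: PI = $20,869.66 / $25,800.00
PI = 0.8089

0.8089


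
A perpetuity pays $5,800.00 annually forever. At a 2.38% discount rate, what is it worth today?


Formula: PV = C / r
Substituting: PV = $5,800.00 / 0.0238
PV = $243,697.48

$243,697.48


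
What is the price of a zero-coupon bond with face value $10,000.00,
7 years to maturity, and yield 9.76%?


Formula: Price = FV / (1 + r)^n
Substituting: Price = $10,000.00 / (1 + 0.0976)^7
Discount factor: (1.0976)^7 = 1.919149
Price = $10,000.00 / 1.919149 = $5,210.64

$5,210.64


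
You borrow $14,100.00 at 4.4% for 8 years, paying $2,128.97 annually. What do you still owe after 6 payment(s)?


Formula: Balance = PV*(1+r)^k - PMT*((1+r)^k - 1)/r
Growth: (1 + 0.044)^6 = 1.294801
Accumulated factor: ((1+r)^k - 1)/r = 6.70002
Balance = $14,100.00 * 1.294801 - $2,128.97 * 6.70002
Balance = $3,992.55

$3,992.55


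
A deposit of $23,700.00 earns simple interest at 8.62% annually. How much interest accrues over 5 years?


Formula: I = P * r * t
Substituting: I = $23,700.00 * 0.0862 * 5
Step: I = $23,700.00 * 0.431
I = $10,214.70

$10,214.70


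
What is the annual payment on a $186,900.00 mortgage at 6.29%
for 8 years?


Formula: PMT = PV * r / (1 - (1+r)^(-n))
Denominator: 1 - (1 + 0.0629)^(-8) = 0.386152
Numerator: $186,900.00 * 0.0629 = 11756.01
PMT = 11756.01 / 0.386152 = $30,443.98

$30,443.98


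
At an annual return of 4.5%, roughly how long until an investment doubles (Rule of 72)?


Formula: Years ≈ 72 / r
Substituting: Years ≈ 72 / 4.5
Years ≈ 16.0

16.0 years


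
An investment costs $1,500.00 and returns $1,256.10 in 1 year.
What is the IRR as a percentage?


Formula: IRR = C1/C0 - 1
Substituting: IRR = $1,256.10 / $1,500.00 - 1
Ratio: 0.8374 - 1 = -0.1626
IRR = -16.26%

-16.26%


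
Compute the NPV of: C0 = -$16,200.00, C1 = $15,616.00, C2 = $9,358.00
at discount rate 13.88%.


Formula: NPV = C0 + C1/(1+r) + C2/(1+r)^2
Discount C1: $15,616.00 / (1 + 0.1388) = $13,712.68
Discount C2: $9,358.00 / (1 + 0.1388)^2 = $7,215.86
NPV = -$16,200.00 + $13,712.68 + $7,215.86 = $4,728.54

$4,728.54


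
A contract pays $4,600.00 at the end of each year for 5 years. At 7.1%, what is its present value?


Formula: PV = PMT * (1 - (1+r)^(-n)) / r
Discount factor: (1 + 0.071)^(-5) = 0.709664
Bracket: 1 - 0.709664 = 0.290336
PV = $4,600.00 * 0.290336 / 0.071 = $18,810.52

$18,810.52


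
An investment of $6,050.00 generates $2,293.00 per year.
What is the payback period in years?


Formula: Payback = investment / annual cash flow
Substituting: Payback = $6,050.00 / $2,293.00
Payback = 2.6385 years

2.6385 years


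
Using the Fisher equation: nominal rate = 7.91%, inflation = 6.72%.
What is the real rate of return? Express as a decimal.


Formula: (1 + r_real) = (1 + r_nom) / (1 + inflation)
Substituting: (1 + r_real) = 1.0791 / 1.0672
(1 + r_real) = 1.011151
r_real = 1.011151 - 1 = 0.011151

0.011151


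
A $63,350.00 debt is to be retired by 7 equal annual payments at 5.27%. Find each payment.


Formula: PMT = PV * r / (1 - (1+r)^(-n))
Denominator: 1 - (1 + 0.0527)^(-7) = 0.30198
Numerator: $63,350.00 * 0.0527 = 3338.545
PMT = 3338.545 / 0.30198 = $11,055.50

$11,055.50


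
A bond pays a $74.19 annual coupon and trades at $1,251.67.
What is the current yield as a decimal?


Formula: Current yield = annual coupon / price
Substituting: CY = $74.19 / $1,251.67
CY = 0.059273

0.059273


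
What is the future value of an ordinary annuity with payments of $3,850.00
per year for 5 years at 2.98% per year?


Formula: FV = PMT * ((1+r)^n - 1) / r
Growth factor: (1 + 0.0298)^5 = 1.158149
Numerator: 1.158149 - 1 = 0.158149
FV = $3,850.00 * 0.158149 / 0.0298 = $20,432.00

$20,432.00


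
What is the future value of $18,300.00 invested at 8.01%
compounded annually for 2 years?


Formula: FV = P * (1 + r)^n
Substituting: FV = $18,300.00 * (1 + 0.0801)^2
Growth factor: (1.0801)^2 = 1.166616
FV = $18,300.00 * 1.166616 = $21,349.07

$21,349.07


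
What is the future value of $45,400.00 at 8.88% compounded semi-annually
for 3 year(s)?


Formula: FV = P * (1 + r/m)^(m*t)
Period rate: r/m = 0.0888 / 2 = 0.0444
Total periods: m*t = 2 * 3 = 6
Growth factor: (1 + 0.0444)^6 = 1.29778
FV = $45,400.00 * 1.29778 = $58,919.23

$58,919.23


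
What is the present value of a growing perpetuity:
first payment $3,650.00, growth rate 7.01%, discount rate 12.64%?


Formula: PV = C / (r - g)
Spread: r - g = 0.1264 - 0.0701 = 0.0563
Substituting: PV = $3,650.00 / 0.0563
PV = $64,831.26

$64,831.26


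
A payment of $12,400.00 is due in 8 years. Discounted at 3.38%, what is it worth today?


Formula: PV = FV / (1 + r)^n
Substituting: PV = $12,400.00 / (1 + 0.0338)^8
Discount factor: (1.0338)^8 = 1.304645
PV = $12,400.00 / 1.304645 = $9,504.50

$9,504.50


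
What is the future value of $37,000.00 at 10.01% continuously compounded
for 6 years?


Formula: FV = P * e^(r*t)
Exponent: r*t = 0.1001 * 6 = 0.6006
e^(0.6006) = 1.823212
FV = $37,000.00 * 1.823212 = $67,458.86

$67,458.86


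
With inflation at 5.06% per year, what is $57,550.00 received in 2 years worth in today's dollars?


Formula: Real value = nominal / (1 + inflation)^years
Price level: (1 + 0.0506)^2 = 1.10376
Real value = $57,550.00 / 1.10376 = $52,139.94

$52,139.94


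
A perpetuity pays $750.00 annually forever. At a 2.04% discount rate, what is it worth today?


Formula: PV = C / r
Substituting: PV = $750.00 / 0.0204
PV = $36,764.71

$36,764.71


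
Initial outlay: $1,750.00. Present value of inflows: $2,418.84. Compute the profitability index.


Formula: PI = PV(cash flows) / initial investment
Substituting: PI = $2,418.84 / $1,750.00
PI = 1.3822

1.3822


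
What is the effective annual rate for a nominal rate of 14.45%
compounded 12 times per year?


Formula: EAR = (1 + r/m)^m - 1
Period rate: r/m = 0.1445 / 12 = 0.012042
Compounding: (1 + 0.012042)^12 = 1.154465
EAR = 1.154465 - 1 = 0.154465

0.154465


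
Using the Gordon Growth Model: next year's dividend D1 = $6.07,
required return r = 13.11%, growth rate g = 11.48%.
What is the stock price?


Formula: P = D1 / (r - g)
Spread: r - g = 0.1311 - 0.1148 = 0.0163
Substituting: P = $6.07 / 0.0163
P = $372.39

$372.39


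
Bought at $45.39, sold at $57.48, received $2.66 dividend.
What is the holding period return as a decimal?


Formula: HPR = (P1 - P0 + D) / P0
Gain: $57.48 - $45.39 + $2.66 = $14.75
HPR = $14.75 / $45.39 = 0.325

0.325


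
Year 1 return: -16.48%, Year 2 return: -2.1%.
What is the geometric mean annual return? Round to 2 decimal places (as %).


Formula: Geometric mean = ((1+r1)*(1+r2))^(1/2) - 1
Product: (1 + -0.1648) * (1 + -0.021) = 0.8352 * 0.979 = 0.817661
Square root: 0.817661^0.5 = 0.904246
Geometric mean = 0.904246 - 1 = -0.095754
As percentage: -9.58%

-9.58%


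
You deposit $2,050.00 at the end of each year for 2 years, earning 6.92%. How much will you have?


Formula: FV = PMT * ((1+r)^n - 1) / r
Growth factor: (1 + 0.0692)^2 = 1.143189
Numerator: 1.143189 - 1 = 0.143189
FV = $2,050.00 * 0.143189 / 0.0692 = $4,241.86

$4,241.86
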